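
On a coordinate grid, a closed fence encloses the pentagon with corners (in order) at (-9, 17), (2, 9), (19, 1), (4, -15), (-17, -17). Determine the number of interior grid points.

667

By the shoelace formula, twice the signed area is |[(-9)·9 − 2·17] + [2·1 − 19·9] + [19·(-15) − 4·1] + [4·(-17) − (-17)·(-15)] + [(-17)·17 − (-9)·(-17)]| = 1338, so the area is 669.
Along each edge there are gcd(|Δx|,|Δy|)+1 lattice points, so counting each shared vertex once the boundary has gcd(11,8) + gcd(17,8) + gcd(15,16) + gcd(21,2) + gcd(8,34) = 1+1+1+1+2 = 6.
By Pick's theorem A = I + B/2 − 1, so I = 669 − 6/2 + 1 = 667.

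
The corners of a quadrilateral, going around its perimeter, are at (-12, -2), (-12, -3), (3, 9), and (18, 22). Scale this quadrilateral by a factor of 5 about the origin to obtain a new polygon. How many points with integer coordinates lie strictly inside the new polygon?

536

Using the shoelace formula, 2A = |((-12)·(-3) − (-12)·(-2)) + ((-12)·9 − 3·(-3)) + (3·22 − 18·9) + (18·(-2) − (-12)·22)| = 45, so the area is 22.5.
Summing gcd(|Δx|,|Δy|) over the edges gives the boundary count: gcd(0,1) + gcd(15,12) + gcd(15,13) + gcd(30,24) = 1+3+1+6 = 11.
Scaling by 5 multiplies the area by 5² = 25 (so the new area is 1125/2) and multiplies the boundary lattice-point count by 5, giving 55.
By Pick's theorem, the interior count of the dilated polygon is 1125/2 − 55/2 + 1 = 536.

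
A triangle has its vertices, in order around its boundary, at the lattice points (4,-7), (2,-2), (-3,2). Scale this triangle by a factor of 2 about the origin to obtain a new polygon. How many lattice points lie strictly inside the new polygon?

Using the shoelace formula, 2A = |(4·(-2) − 2·(-7)) + (2·2 − (-3)·(-2)) + ((-3)·(-7) − 4·2)| = 17, so the area is 8.5.
Summing gcd(|Δx|,|Δy|) over the edges gives the boundary count: gcd(2,5) + gcd(5,4) + gcd(7,9) = 1+1+1 = 3.
Scaling by 2 multiplies the area by 2² = 4 (so the new area is 34) and multiplies the boundary lattice-point count by 2, giving 6.
By Pick's theorem, the interior count of the dilated polygon is 34 − 6/2 + 1 = 32.

32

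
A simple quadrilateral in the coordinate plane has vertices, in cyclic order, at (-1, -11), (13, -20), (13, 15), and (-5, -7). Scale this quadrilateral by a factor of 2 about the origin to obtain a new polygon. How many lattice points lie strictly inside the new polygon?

1259

Using the shoelace formula, 2A = |((-1)·(-20) − 13·(-11)) + (13·15 − 13·(-20)) + (13·(-7) − (-5)·15) + ((-5)·(-11) − (-1)·(-7))| = 650, so the area is 325.
The number of boundary lattice points is Σ gcd(|Δx|,|Δy|) = gcd(14,9) + gcd(0,35) + gcd(18,22) + gcd(4,4) = 1+35+2+4 = 42.
Scaling by 2 multiplies the area by 2² = 4 (so the new area is 1300) and multiplies the boundary lattice-point count by 2, giving 84.
By Pick's theorem, the interior count of the dilated polygon is 1300 − 84/2 + 1 = 1259.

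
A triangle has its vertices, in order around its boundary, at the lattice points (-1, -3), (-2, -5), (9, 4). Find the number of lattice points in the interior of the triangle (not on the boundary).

By the shoelace formula, twice the signed area is |[(-1)·(-5) − (-2)·(-3)] + [(-2)·4 − 9·(-5)] + [9·(-3) − (-1)·4]| = 13, so the area is 6.5.
The number of boundary lattice points is Σ gcd(|Δx|,|Δy|) = gcd(1,2) + gcd(11,9) + gcd(10,7) = 1+1+1 = 3.
By Pick's theorem A = I + B/2 − 1, so I = 6.5 − 3/2 + 1 = 6.

6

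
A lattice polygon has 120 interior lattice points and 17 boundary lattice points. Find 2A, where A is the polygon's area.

255

By Pick's theorem, A = I + B/2 − 1 = 120 + 17/2 − 1 = 255/2.
Hence 2A = 255.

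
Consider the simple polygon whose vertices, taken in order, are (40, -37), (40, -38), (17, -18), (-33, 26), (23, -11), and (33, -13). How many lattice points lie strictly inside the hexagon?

By the shoelace formula, twice the signed area is |(40·(-38) − 40·(-37)) + (40·(-18) − 17·(-38)) + (17·26 − (-33)·(-18)) + ((-33)·(-11) − 23·26) + (23·(-13) − 33·(-11)) + (33·(-37) − 40·(-13))| = 1138, so the area is 569.
Summing gcd(|Δx|,|Δy|) over the edges gives the boundary count: gcd(0,1) + gcd(23,20) + gcd(50,44) + gcd(56,37) + gcd(10,2) + gcd(7,24) = 1+1+2+1+2+1 = 8.
Pick's theorem gives I = A − B/2 + 1 = 569 − 8/2 + 1 = 566.

566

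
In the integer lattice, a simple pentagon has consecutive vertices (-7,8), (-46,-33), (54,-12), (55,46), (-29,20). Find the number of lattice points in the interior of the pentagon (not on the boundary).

The shoelace formula gives twice the area as |[(-7)·(-33) − (-46)·8] + [(-46)·(-12) − 54·(-33)] + [54·46 − 55·(-12)] + [55·20 − (-29)·46] + [(-29)·8 − (-7)·20]| = 8419, so the area is 4209.5.
The number of boundary lattice points is Σ gcd(|Δx|,|Δy|) = gcd(39,41) + gcd(100,21) + gcd(1,58) + gcd(84,26) + gcd(22,12) = 1+1+1+2+2 = 7.
Pick's theorem gives I = A − B/2 + 1 = 4209.5 − 7/2 + 1 = 4207.

4207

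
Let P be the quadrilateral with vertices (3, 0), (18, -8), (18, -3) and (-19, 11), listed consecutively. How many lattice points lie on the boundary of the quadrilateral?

18

Summing gcd(|Δx|,|Δy|) over the edges gives the boundary count: gcd(15,8) + gcd(0,5) + gcd(37,14) + gcd(22,11) = 1+5+1+11 = 18.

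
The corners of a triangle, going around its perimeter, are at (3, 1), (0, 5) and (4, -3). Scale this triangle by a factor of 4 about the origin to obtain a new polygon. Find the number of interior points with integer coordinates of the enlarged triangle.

Using the shoelace formula, 2A = |[3·5 − 0·1] + [0·(-3) − 4·5] + [4·1 − 3·(-3)]| = 8, so the area is 4.
Along each edge there are gcd(|Δx|,|Δy|)+1 lattice points, so counting each shared vertex once the boundary has gcd(3,4) + gcd(4,8) + gcd(1,4) = 1+4+1 = 6.
Scaling by 4 multiplies the area by 4² = 16 (so the new area is 64) and multiplies the boundary lattice-point count by 4, giving 24.
By Pick's theorem, the interior count of the dilated polygon is 64 − 24/2 + 1 = 53.

53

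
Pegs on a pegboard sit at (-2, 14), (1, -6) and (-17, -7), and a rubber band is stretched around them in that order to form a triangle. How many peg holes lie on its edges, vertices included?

Along each edge there are gcd(|Δx|,|Δy|)+1 lattice points, so counting each shared vertex once the boundary has gcd(3,20) + gcd(18,1) + gcd(15,21) = 1+1+3 = 5.

5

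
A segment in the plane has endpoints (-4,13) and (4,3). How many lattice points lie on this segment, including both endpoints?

The number of lattice points on a segment between lattice points is gcd(|Δx|,|Δy|) + 1 = gcd(8,10) + 1 = 2 + 1 = 3.

3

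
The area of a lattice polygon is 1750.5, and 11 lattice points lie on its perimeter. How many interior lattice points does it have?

From Pick's theorem, I = A − B/2 + 1 = 1750.5 − 11/2 + 1 = 1746.

1746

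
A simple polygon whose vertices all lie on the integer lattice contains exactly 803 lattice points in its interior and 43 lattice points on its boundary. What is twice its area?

1647

By Pick's theorem, A = I + B/2 − 1 = 803 + 43/2 − 1 = 1647/2.
Hence 2A = 1647.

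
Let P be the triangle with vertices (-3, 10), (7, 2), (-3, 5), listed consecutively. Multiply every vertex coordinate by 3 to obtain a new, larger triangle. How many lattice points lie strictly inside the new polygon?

214

Using the shoelace formula, 2A = |((-3)·2 − 7·10) + (7·5 − (-3)·2) + ((-3)·10 − (-3)·5)| = 50, so the area is 25.
Summing gcd(|Δx|,|Δy|) over the edges gives the boundary count: gcd(10,8) + gcd(10,3) + gcd(0,5) = 2+1+5 = 8.
Scaling by 3 multiplies the area by 3² = 9 (so the new area is 225) and multiplies the boundary lattice-point count by 3, giving 24.
By Pick's theorem, the interior count of the dilated polygon is 225 − 24/2 + 1 = 214.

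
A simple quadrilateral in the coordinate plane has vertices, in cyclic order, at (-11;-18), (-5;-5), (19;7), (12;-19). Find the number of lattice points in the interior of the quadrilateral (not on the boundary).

Using the shoelace formula, 2A = |((-11)·(-5) − (-5)·(-18)) + ((-5)·7 − 19·(-5)) + (19·(-19) − 12·7) + (12·(-18) − (-11)·(-19))| = 845, so the area is 422.5.
The number of boundary lattice points is Σ gcd(|Δx|,|Δy|) = gcd(6,13) + gcd(24,12) + gcd(7,26) + gcd(23,1) = 1+12+1+1 = 15.
By Pick's theorem A = I + B/2 − 1, so I = 422.5 − 15/2 + 1 = 416.

416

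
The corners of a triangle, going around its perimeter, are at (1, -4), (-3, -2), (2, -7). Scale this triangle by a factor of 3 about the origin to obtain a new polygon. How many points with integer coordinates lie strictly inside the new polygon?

The shoelace formula gives twice the area as |(1·(-2) − (-3)·(-4)) + ((-3)·(-7) − 2·(-2)) + (2·(-4) − 1·(-7))| = 10, so the area is 5.
Summing gcd(|Δx|,|Δy|) over the edges gives the boundary count: gcd(4,2) + gcd(5,5) + gcd(1,3) = 2+5+1 = 8.
Scaling by 3 multiplies the area by 3² = 9 (so the new area is 45) and multiplies the boundary lattice-point count by 3, giving 24.
By Pick's theorem, the interior count of the dilated polygon is 45 − 24/2 + 1 = 34.

34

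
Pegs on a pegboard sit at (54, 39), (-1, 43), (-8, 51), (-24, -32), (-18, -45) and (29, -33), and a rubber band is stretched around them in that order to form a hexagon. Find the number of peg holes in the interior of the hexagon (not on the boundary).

4723

The shoelace formula gives twice the area as |[54·43 − (-1)·39] + [(-1)·51 − (-8)·43] + [(-8)·(-32) − (-24)·51] + [(-24)·(-45) − (-18)·(-32)] + [(-18)·(-33) − 29·(-45)] + [29·39 − 54·(-33)]| = 9450, so the area is 4725.
Along each edge there are gcd(|Δx|,|Δy|)+1 lattice points, so counting each shared vertex once the boundary has gcd(55,4) + gcd(7,8) + gcd(16,83) + gcd(6,13) + gcd(47,12) + gcd(25,72) = 1+1+1+1+1+1 = 6.
By Pick's theorem A = I + B/2 − 1, so I = 4725 − 6/2 + 1 = 4723.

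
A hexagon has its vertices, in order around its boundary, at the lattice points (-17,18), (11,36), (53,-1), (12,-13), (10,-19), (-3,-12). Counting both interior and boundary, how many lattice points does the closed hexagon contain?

1975

The shoelace formula gives twice the area as |[(-17)·36 − 11·18] + [11·(-1) − 53·36] + [53·(-13) − 12·(-1)] + [12·(-19) − 10·(-13)] + [10·(-12) − (-3)·(-19)] + [(-3)·18 − (-17)·(-12)]| = 3939, so the area is 3939/2.
Summing gcd(|Δx|,|Δy|) over the edges gives the boundary count: gcd(28,18) + gcd(42,37) + gcd(41,12) + gcd(2,6) + gcd(13,7) + gcd(14,30) = 2+1+1+2+1+2 = 9.
Pick's theorem gives I = A − B/2 + 1 = 3939/2 − 9/2 + 1 = 1966, so the closed region contains I + B = 1966 + 9 = 1975 lattice points.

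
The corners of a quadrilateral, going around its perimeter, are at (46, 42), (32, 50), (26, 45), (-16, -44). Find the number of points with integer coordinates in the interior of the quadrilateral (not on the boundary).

1010

Using the shoelace formula, 2A = |(46·50 − 32·42) + (32·45 − 26·50) + (26·(-44) − (-16)·45) + ((-16)·42 − 46·(-44))| = 2024, so the area is 1012.
The number of boundary lattice points is Σ gcd(|Δx|,|Δy|) = gcd(14,8) + gcd(6,5) + gcd(42,89) + gcd(62,86) = 2+1+1+2 = 6.
By Pick's theorem A = I + B/2 − 1, so I = 1012 − 6/2 + 1 = 1010.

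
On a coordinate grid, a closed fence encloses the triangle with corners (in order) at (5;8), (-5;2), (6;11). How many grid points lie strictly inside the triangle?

11

The shoelace formula gives twice the area as |[5·2 − (-5)·8] + [(-5)·11 − 6·2] + [6·8 − 5·11]| = 24, so the area is 12.
The number of boundary lattice points is Σ gcd(|Δx|,|Δy|) = gcd(10,6) + gcd(11,9) + gcd(1,3) = 2+1+1 = 4.
Pick's theorem gives I = A − B/2 + 1 = 12 − 4/2 + 1 = 11.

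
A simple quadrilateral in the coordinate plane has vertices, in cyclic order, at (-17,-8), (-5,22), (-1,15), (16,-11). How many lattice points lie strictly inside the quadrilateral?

501

Using the shoelace formula, 2A = |((-17)·22 − (-5)·(-8)) + ((-5)·15 − (-1)·22) + ((-1)·(-11) − 16·15) + (16·(-8) − (-17)·(-11))| = 1011, so the area is 505.5.
Along each edge there are gcd(|Δx|,|Δy|)+1 lattice points, so counting each shared vertex once the boundary has gcd(12,30) + gcd(4,7) + gcd(17,26) + gcd(33,3) = 6+1+1+3 = 11.
By Pick's theorem A = I + B/2 − 1, so I = 505.5 − 11/2 + 1 = 501.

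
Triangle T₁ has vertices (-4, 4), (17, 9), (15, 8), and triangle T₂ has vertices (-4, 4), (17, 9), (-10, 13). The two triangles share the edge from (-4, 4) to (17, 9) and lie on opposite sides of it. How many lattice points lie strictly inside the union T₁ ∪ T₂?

The union is the simple quadrilateral with vertices (-4, 4), (15, 8), (17, 9), (-10, 13) in order.
Using the shoelace formula, 2A = |[(-4)·8 − 15·4] + [15·9 − 17·8] + [17·13 − (-10)·9] + [(-10)·4 − (-4)·13]| = 230, so the area is 115.
Summing gcd(|Δx|,|Δy|) over the edges gives the boundary count: gcd(19,4) + gcd(2,1) + gcd(27,4) + gcd(6,9) = 1+1+1+3 = 6.
By Pick's theorem I = A − B/2 + 1 = 115 − 6/2 + 1 = 113.

113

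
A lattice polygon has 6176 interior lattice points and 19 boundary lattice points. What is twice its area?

12369

By Pick's theorem, A = I + B/2 − 1 = 6176 + 19/2 − 1 = 12369/2.
Hence 2A = 12369.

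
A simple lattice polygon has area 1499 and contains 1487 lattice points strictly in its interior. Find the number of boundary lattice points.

Pick's theorem gives A = I + B/2 − 1, so B = 2(A − I + 1) = 2(1499 − 1487 + 1) = 26.

26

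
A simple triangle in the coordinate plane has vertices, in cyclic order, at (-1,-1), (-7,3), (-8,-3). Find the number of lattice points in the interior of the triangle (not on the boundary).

19

Using the shoelace formula, 2A = |((-1)·3 − (-7)·(-1)) + ((-7)·(-3) − (-8)·3) + ((-8)·(-1) − (-1)·(-3))| = 40, so the area is 20.
Summing gcd(|Δx|,|Δy|) over the edges gives the boundary count: gcd(6,4) + gcd(1,6) + gcd(7,2) = 2+1+1 = 4.
Pick's theorem gives I = A − B/2 + 1 = 20 − 4/2 + 1 = 19.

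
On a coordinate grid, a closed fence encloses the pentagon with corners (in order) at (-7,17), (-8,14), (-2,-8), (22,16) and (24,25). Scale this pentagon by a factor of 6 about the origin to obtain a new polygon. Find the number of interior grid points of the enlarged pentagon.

18328

Using the shoelace formula, 2A = |((-7)·14 − (-8)·17) + ((-8)·(-8) − (-2)·14) + ((-2)·16 − 22·(-8)) + (22·25 − 24·16) + (24·17 − (-7)·25)| = 1023, so the area is 511.5.
The number of boundary lattice points is Σ gcd(|Δx|,|Δy|) = gcd(1,3) + gcd(6,22) + gcd(24,24) + gcd(2,9) + gcd(31,8) = 1+2+24+1+1 = 29.
Scaling by 6 multiplies the area by 6² = 36 (so the new area is 18414) and multiplies the boundary lattice-point count by 6, giving 174.
By Pick's theorem, the interior count of the dilated polygon is 18414 − 174/2 + 1 = 18328.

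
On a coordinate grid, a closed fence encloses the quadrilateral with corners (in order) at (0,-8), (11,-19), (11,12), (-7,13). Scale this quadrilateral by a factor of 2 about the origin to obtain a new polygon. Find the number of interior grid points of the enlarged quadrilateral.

By the shoelace formula, twice the signed area is |(0·(-19) − 11·(-8)) + (11·12 − 11·(-19)) + (11·13 − (-7)·12) + ((-7)·(-8) − 0·13)| = 712, so the area is 356.
Along each edge there are gcd(|Δx|,|Δy|)+1 lattice points, so counting each shared vertex once the boundary has gcd(11,11) + gcd(0,31) + gcd(18,1) + gcd(7,21) = 11+31+1+7 = 50.
Scaling by 2 multiplies the area by 2² = 4 (so the new area is 1424) and multiplies the boundary lattice-point count by 2, giving 100.
By Pick's theorem, the interior count of the dilated polygon is 1424 − 100/2 + 1 = 1375.

1375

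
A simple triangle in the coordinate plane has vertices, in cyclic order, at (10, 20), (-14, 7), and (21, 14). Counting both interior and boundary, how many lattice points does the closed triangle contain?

149

Using the shoelace formula, 2A = |(10·7 − (-14)·20) + ((-14)·14 − 21·7) + (21·20 − 10·14)| = 287, so the area is 143.5.
Summing gcd(|Δx|,|Δy|) over the edges gives the boundary count: gcd(24,13) + gcd(35,7) + gcd(11,6) = 1+7+1 = 9.
Pick's theorem gives I = A − B/2 + 1 = 143.5 − 9/2 + 1 = 140, so the closed region contains I + B = 140 + 9 = 149 lattice points.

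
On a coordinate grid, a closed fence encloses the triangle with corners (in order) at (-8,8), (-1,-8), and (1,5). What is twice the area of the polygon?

123

Using the shoelace formula, 2A = |((-8)·(-8) − (-1)·8) + ((-1)·5 − 1·(-8)) + (1·8 − (-8)·5)| = 123, so the area is 61.5.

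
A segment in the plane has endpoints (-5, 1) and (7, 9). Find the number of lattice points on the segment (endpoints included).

The number of lattice points on a segment between lattice points is gcd(|Δx|,|Δy|) + 1 = gcd(12,8) + 1 = 4 + 1 = 5.

5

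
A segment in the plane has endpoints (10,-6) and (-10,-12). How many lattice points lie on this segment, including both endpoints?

3

The number of lattice points on a segment between lattice points is gcd(|Δx|,|Δy|) + 1 = gcd(20,6) + 1 = 2 + 1 = 3.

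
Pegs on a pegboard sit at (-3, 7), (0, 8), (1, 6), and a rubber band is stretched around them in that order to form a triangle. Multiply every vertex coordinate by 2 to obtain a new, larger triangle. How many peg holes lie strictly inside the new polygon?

12

By the shoelace formula, twice the signed area is |((-3)·8 − 0·7) + (0·6 − 1·8) + (1·7 − (-3)·6)| = 7, so the area is 3.5.
The number of boundary lattice points is Σ gcd(|Δx|,|Δy|) = gcd(3,1) + gcd(1,2) + gcd(4,1) = 1+1+1 = 3.
Scaling by 2 multiplies the area by 2² = 4 (so the new area is 14) and multiplies the boundary lattice-point count by 2, giving 6.
By Pick's theorem, the interior count of the dilated polygon is 14 − 6/2 + 1 = 12.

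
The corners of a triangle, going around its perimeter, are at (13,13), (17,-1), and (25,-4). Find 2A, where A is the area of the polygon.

100

The shoelace formula gives twice the area as |(13·(-1) − 17·13) + (17·(-4) − 25·(-1)) + (25·13 − 13·(-4))| = 100, so the area is 50.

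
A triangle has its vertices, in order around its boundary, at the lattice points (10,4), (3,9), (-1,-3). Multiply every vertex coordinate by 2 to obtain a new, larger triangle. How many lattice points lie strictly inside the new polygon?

By the shoelace formula, twice the signed area is |[10·9 − 3·4] + [3·(-3) − (-1)·9] + [(-1)·4 − 10·(-3)]| = 104, so the area is 52.
Summing gcd(|Δx|,|Δy|) over the edges gives the boundary count: gcd(7,5) + gcd(4,12) + gcd(11,7) = 1+4+1 = 6.
Scaling by 2 multiplies the area by 2² = 4 (so the new area is 208) and multiplies the boundary lattice-point count by 2, giving 12.
By Pick's theorem, the interior count of the dilated polygon is 208 − 12/2 + 1 = 203.

203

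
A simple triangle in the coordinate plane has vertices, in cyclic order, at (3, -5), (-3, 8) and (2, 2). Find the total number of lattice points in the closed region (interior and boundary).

Using the shoelace formula, 2A = |[3·8 − (-3)·(-5)] + [(-3)·2 − 2·8] + [2·(-5) − 3·2]| = 29, so the area is 14.5.
Along each edge there are gcd(|Δx|,|Δy|)+1 lattice points, so counting each shared vertex once the boundary has gcd(6,13) + gcd(5,6) + gcd(1,7) = 1+1+1 = 3.
Pick's theorem gives I = A − B/2 + 1 = 14.5 − 3/2 + 1 = 14, so the closed region contains I + B = 14 + 3 = 17 lattice points.

17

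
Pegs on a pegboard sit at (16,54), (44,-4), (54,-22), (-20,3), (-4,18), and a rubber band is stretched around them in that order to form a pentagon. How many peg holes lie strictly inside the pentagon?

The shoelace formula gives twice the area as |[16·(-4) − 44·54] + [44·(-22) − 54·(-4)] + [54·3 − (-20)·(-22)] + [(-20)·18 − (-4)·3] + [(-4)·54 − 16·18]| = 4322, so the area is 2161.
Summing gcd(|Δx|,|Δy|) over the edges gives the boundary count: gcd(28,58) + gcd(10,18) + gcd(74,25) + gcd(16,15) + gcd(20,36) = 2+2+1+1+4 = 10.
By Pick's theorem A = I + B/2 − 1, so I = 2161 − 10/2 + 1 = 2157.

2157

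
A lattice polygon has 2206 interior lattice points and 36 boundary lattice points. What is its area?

2223

Pick's theorem states A = I + B/2 − 1, so A = 2206 + 36/2 − 1 = 2223.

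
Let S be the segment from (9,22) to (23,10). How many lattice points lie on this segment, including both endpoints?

3

The number of lattice points on a segment between lattice points is gcd(|Δx|,|Δy|) + 1 = gcd(14,12) + 1 = 2 + 1 = 3.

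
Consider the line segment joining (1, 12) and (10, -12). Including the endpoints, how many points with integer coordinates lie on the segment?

4

The number of lattice points on a segment between lattice points is gcd(|Δx|,|Δy|) + 1 = gcd(9,24) + 1 = 3 + 1 = 4.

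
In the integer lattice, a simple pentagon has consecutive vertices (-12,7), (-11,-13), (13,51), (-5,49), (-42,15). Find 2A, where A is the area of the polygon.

2602

By the shoelace formula, twice the signed area is |[(-12)·(-13) − (-11)·7] + [(-11)·51 − 13·(-13)] + [13·49 − (-5)·51] + [(-5)·15 − (-42)·49] + [(-42)·7 − (-12)·15]| = 2602, so the area is 1301.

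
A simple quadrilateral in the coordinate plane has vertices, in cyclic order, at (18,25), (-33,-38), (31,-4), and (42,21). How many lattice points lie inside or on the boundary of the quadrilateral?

By the shoelace formula, twice the signed area is |[18·(-38) − (-33)·25] + [(-33)·(-4) − 31·(-38)] + [31·21 − 42·(-4)] + [42·25 − 18·21]| = 2942, so the area is 1471.
Summing gcd(|Δx|,|Δy|) over the edges gives the boundary count: gcd(51,63) + gcd(64,34) + gcd(11,25) + gcd(24,4) = 3+2+1+4 = 10.
Pick's theorem gives I = A − B/2 + 1 = 1471 − 10/2 + 1 = 1467, so the closed region contains I + B = 1467 + 10 = 1477 lattice points.

1477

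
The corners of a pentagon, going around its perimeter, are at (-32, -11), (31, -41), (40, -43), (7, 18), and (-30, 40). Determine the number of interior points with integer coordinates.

2703

The shoelace formula gives twice the area as |[(-32)·(-41) − 31·(-11)] + [31·(-43) − 40·(-41)] + [40·18 − 7·(-43)] + [7·40 − (-30)·18] + [(-30)·(-11) − (-32)·40]| = 5411, so the area is 2705.5.
Along each edge there are gcd(|Δx|,|Δy|)+1 lattice points, so counting each shared vertex once the boundary has gcd(63,30) + gcd(9,2) + gcd(33,61) + gcd(37,22) + gcd(2,51) = 3+1+1+1+1 = 7.
Pick's theorem gives I = A − B/2 + 1 = 2705.5 − 7/2 + 1 = 2703.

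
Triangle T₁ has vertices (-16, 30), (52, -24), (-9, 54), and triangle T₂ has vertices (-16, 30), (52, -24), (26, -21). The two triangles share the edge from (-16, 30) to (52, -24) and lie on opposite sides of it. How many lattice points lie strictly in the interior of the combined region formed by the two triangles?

The union is the simple quadrilateral with vertices (-16, 30), (-9, 54), (52, -24), (26, -21) in order.
By the shoelace formula, twice the signed area is |[(-16)·54 − (-9)·30] + [(-9)·(-24) − 52·54] + [52·(-21) − 26·(-24)] + [26·30 − (-16)·(-21)]| = 3210, so the area is 1605.
Along each edge there are gcd(|Δx|,|Δy|)+1 lattice points, so counting each shared vertex once the boundary has gcd(7,24) + gcd(61,78) + gcd(26,3) + gcd(42,51) = 1+1+1+3 = 6.
By Pick's theorem I = A − B/2 + 1 = 1605 − 6/2 + 1 = 1603.

1603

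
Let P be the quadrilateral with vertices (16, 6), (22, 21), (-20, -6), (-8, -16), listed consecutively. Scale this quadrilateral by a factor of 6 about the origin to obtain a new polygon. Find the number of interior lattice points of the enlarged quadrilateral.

Using the shoelace formula, 2A = |[16·21 − 22·6] + [22·(-6) − (-20)·21] + [(-20)·(-16) − (-8)·(-6)] + [(-8)·6 − 16·(-16)]| = 972, so the area is 486.
Summing gcd(|Δx|,|Δy|) over the edges gives the boundary count: gcd(6,15) + gcd(42,27) + gcd(12,10) + gcd(24,22) = 3+3+2+2 = 10.
Scaling by 6 multiplies the area by 6² = 36 (so the new area is 17496) and multiplies the boundary lattice-point count by 6, giving 60.
By Pick's theorem, the interior count of the dilated polygon is 17496 − 60/2 + 1 = 17467.

17467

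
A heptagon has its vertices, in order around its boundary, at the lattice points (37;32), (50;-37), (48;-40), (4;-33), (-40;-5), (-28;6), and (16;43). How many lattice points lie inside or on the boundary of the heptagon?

By the shoelace formula, twice the signed area is |[37·(-37) − 50·32] + [50·(-40) − 48·(-37)] + [48·(-33) − 4·(-40)] + [4·(-5) − (-40)·(-33)] + [(-40)·6 − (-28)·(-5)] + [(-28)·43 − 16·6] + [16·32 − 37·43]| = 8716, so the area is 4358.
The number of boundary lattice points is Σ gcd(|Δx|,|Δy|) = gcd(13,69) + gcd(2,3) + gcd(44,7) + gcd(44,28) + gcd(12,11) + gcd(44,37) + gcd(21,11) = 1+1+1+4+1+1+1 = 10.
Pick's theorem gives I = A − B/2 + 1 = 4358 − 10/2 + 1 = 4354, so the closed region contains I + B = 4354 + 10 = 4364 lattice points.

4364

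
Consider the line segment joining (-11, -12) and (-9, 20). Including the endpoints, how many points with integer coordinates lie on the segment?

3

The number of lattice points on a segment between lattice points is gcd(|Δx|,|Δy|) + 1 = gcd(2,32) + 1 = 2 + 1 = 3.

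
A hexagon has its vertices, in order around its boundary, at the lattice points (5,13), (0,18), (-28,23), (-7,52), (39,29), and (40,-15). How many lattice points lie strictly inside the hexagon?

By the shoelace formula, twice the signed area is |[5·18 − 0·13] + [0·23 − (-28)·18] + [(-28)·52 − (-7)·23] + [(-7)·29 − 39·52] + [39·(-15) − 40·29] + [40·13 − 5·(-15)]| = 4082, so the area is 2041.
Summing gcd(|Δx|,|Δy|) over the edges gives the boundary count: gcd(5,5) + gcd(28,5) + gcd(21,29) + gcd(46,23) + gcd(1,44) + gcd(35,28) = 5+1+1+23+1+7 = 38.
By Pick's theorem A = I + B/2 − 1, so I = 2041 − 38/2 + 1 = 2023.

2023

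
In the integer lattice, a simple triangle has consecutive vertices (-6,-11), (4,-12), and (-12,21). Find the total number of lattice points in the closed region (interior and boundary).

160

Using the shoelace formula, 2A = |((-6)·(-12) − 4·(-11)) + (4·21 − (-12)·(-12)) + ((-12)·(-11) − (-6)·21)| = 314, so the area is 157.
The number of boundary lattice points is Σ gcd(|Δx|,|Δy|) = gcd(10,1) + gcd(16,33) + gcd(6,32) = 1+1+2 = 4.
Pick's theorem gives I = A − B/2 + 1 = 157 − 4/2 + 1 = 156, so the closed region contains I + B = 156 + 4 = 160 lattice points.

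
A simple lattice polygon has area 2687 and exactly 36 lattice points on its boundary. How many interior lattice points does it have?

2670

Pick's theorem A = I + B/2 − 1 rearranges to I = A − B/2 + 1 = 2687 − 36/2 + 1 = 2670.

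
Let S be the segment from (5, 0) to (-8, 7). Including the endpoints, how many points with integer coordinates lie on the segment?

The number of lattice points on a segment between lattice points is gcd(|Δx|,|Δy|) + 1 = gcd(13,7) + 1 = 1 + 1 = 2.

2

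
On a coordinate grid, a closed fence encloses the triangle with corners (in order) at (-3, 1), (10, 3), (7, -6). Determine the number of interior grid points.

The shoelace formula gives twice the area as |((-3)·3 − 10·1) + (10·(-6) − 7·3) + (7·1 − (-3)·(-6))| = 111, so the area is 111/2.
Along each edge there are gcd(|Δx|,|Δy|)+1 lattice points, so counting each shared vertex once the boundary has gcd(13,2) + gcd(3,9) + gcd(10,7) = 1+3+1 = 5.
By Pick's theorem A = I + B/2 − 1, so I = 111/2 − 5/2 + 1 = 54.

54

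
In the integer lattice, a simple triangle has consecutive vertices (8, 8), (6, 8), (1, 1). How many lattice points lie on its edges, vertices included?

10

Summing gcd(|Δx|,|Δy|) over the edges gives the boundary count: gcd(2,0) + gcd(5,7) + gcd(7,7) = 2+1+7 = 10.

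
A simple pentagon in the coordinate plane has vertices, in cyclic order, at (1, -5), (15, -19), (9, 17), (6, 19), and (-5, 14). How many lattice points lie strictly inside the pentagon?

The shoelace formula gives twice the area as |[1·(-19) − 15·(-5)] + [15·17 − 9·(-19)] + [9·19 − 6·17] + [6·14 − (-5)·19] + [(-5)·(-5) − 1·14]| = 741, so the area is 370.5.
Summing gcd(|Δx|,|Δy|) over the edges gives the boundary count: gcd(14,14) + gcd(6,36) + gcd(3,2) + gcd(11,5) + gcd(6,19) = 14+6+1+1+1 = 23.
Pick's theorem gives I = A − B/2 + 1 = 370.5 − 23/2 + 1 = 360.

360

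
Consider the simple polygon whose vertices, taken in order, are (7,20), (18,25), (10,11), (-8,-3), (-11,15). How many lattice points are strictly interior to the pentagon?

Using the shoelace formula, 2A = |[7·25 − 18·20] + [18·11 − 10·25] + [10·(-3) − (-8)·11] + [(-8)·15 − (-11)·(-3)] + [(-11)·20 − 7·15]| = 657, so the area is 657/2.
Summing gcd(|Δx|,|Δy|) over the edges gives the boundary count: gcd(11,5) + gcd(8,14) + gcd(18,14) + gcd(3,18) + gcd(18,5) = 1+2+2+3+1 = 9.
By Pick's theorem A = I + B/2 − 1, so I = 657/2 − 9/2 + 1 = 325.

325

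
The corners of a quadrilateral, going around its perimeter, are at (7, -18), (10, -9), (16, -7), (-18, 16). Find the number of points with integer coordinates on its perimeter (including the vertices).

Along each edge there are gcd(|Δx|,|Δy|)+1 lattice points, so counting each shared vertex once the boundary has gcd(3,9) + gcd(6,2) + gcd(34,23) + gcd(25,34) = 3+2+1+1 = 7.

7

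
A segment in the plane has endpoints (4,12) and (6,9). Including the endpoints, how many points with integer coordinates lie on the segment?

The number of lattice points on a segment between lattice points is gcd(|Δx|,|Δy|) + 1 = gcd(2,3) + 1 = 1 + 1 = 2.

2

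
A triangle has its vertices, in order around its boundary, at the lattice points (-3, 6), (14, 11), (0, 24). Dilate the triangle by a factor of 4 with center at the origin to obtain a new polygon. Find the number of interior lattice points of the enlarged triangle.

2319

By the shoelace formula, twice the signed area is |((-3)·11 − 14·6) + (14·24 − 0·11) + (0·6 − (-3)·24)| = 291, so the area is 145.5.
Summing gcd(|Δx|,|Δy|) over the edges gives the boundary count: gcd(17,5) + gcd(14,13) + gcd(3,18) = 1+1+3 = 5.
Scaling by 4 multiplies the area by 4² = 16 (so the new area is 2328) and multiplies the boundary lattice-point count by 4, giving 20.
By Pick's theorem, the interior count of the dilated polygon is 2328 − 20/2 + 1 = 2319.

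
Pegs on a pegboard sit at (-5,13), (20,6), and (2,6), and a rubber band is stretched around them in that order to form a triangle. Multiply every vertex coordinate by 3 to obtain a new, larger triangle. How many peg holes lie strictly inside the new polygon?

529

The shoelace formula gives twice the area as |[(-5)·6 − 20·13] + [20·6 − 2·6] + [2·13 − (-5)·6]| = 126, so the area is 63.
Along each edge there are gcd(|Δx|,|Δy|)+1 lattice points, so counting each shared vertex once the boundary has gcd(25,7) + gcd(18,0) + gcd(7,7) = 1+18+7 = 26.
Scaling by 3 multiplies the area by 3² = 9 (so the new area is 567) and multiplies the boundary lattice-point count by 3, giving 78.
By Pick's theorem, the interior count of the dilated polygon is 567 − 78/2 + 1 = 529.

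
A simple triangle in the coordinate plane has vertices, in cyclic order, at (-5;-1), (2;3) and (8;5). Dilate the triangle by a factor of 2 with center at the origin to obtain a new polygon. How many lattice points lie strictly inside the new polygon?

17

Using the shoelace formula, 2A = |[(-5)·3 − 2·(-1)] + [2·5 − 8·3] + [8·(-1) − (-5)·5]| = 10, so the area is 5.
Summing gcd(|Δx|,|Δy|) over the edges gives the boundary count: gcd(7,4) + gcd(6,2) + gcd(13,6) = 1+2+1 = 4.
Scaling by 2 multiplies the area by 2² = 4 (so the new area is 20) and multiplies the boundary lattice-point count by 2, giving 8.
By Pick's theorem, the interior count of the dilated polygon is 20 − 8/2 + 1 = 17.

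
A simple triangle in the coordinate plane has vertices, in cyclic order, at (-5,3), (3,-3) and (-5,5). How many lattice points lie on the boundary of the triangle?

Summing gcd(|Δx|,|Δy|) over the edges gives the boundary count: gcd(8,6) + gcd(8,8) + gcd(0,2) = 2+8+2 = 12.

12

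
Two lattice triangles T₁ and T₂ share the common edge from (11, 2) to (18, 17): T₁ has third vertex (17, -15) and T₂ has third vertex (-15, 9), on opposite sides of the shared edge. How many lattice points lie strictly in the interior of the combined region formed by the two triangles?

The union is the simple quadrilateral with vertices (11, 2), (17, -15), (18, 17), (-15, 9) in order.
By the shoelace formula, twice the signed area is |(11·(-15) − 17·2) + (17·17 − 18·(-15)) + (18·9 − (-15)·17) + ((-15)·2 − 11·9)| = 648, so the area is 324.
Along each edge there are gcd(|Δx|,|Δy|)+1 lattice points, so counting each shared vertex once the boundary has gcd(6,17) + gcd(1,32) + gcd(33,8) + gcd(26,7) = 1+1+1+1 = 4.
By Pick's theorem I = A − B/2 + 1 = 324 − 4/2 + 1 = 323.

323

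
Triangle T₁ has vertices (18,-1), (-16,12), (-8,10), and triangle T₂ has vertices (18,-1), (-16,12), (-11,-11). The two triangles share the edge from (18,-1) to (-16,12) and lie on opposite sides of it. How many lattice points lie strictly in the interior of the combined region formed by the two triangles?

375

The union is the simple quadrilateral with vertices (18,-1), (-8,10), (-16,12), (-11,-11) in order.
Using the shoelace formula, 2A = |(18·10 − (-8)·(-1)) + ((-8)·12 − (-16)·10) + ((-16)·(-11) − (-11)·12) + ((-11)·(-1) − 18·(-11))| = 753, so the area is 376.5.
The number of boundary lattice points is Σ gcd(|Δx|,|Δy|) = gcd(26,11) + gcd(8,2) + gcd(5,23) + gcd(29,10) = 1+2+1+1 = 5.
By Pick's theorem I = A − B/2 + 1 = 376.5 − 5/2 + 1 = 375.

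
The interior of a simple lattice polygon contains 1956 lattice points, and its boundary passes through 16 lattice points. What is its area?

1963

Pick's theorem states A = I + B/2 − 1, so A = 1956 + 16/2 − 1 = 1963.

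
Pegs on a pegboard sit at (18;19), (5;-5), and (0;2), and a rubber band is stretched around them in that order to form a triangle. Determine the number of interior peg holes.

The shoelace formula gives twice the area as |(18·(-5) − 5·19) + (5·2 − 0·(-5)) + (0·19 − 18·2)| = 211, so the area is 105.5.
Along each edge there are gcd(|Δx|,|Δy|)+1 lattice points, so counting each shared vertex once the boundary has gcd(13,24) + gcd(5,7) + gcd(18,17) = 1+1+1 = 3.
Pick's theorem gives I = A − B/2 + 1 = 105.5 − 3/2 + 1 = 105.

105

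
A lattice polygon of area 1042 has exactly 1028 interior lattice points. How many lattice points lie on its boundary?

Pick's theorem gives A = I + B/2 − 1, so B = 2(A − I + 1) = 2(1042 − 1028 + 1) = 30.

30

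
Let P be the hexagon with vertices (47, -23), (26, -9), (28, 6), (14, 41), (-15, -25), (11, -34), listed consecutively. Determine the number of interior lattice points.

Using the shoelace formula, 2A = |(47·(-9) − 26·(-23)) + (26·6 − 28·(-9)) + (28·41 − 14·6) + (14·(-25) − (-15)·41) + ((-15)·(-34) − 11·(-25)) + (11·(-23) − 47·(-34))| = 4042, so the area is 2021.
Summing gcd(|Δx|,|Δy|) over the edges gives the boundary count: gcd(21,14) + gcd(2,15) + gcd(14,35) + gcd(29,66) + gcd(26,9) + gcd(36,11) = 7+1+7+1+1+1 = 18.
By Pick's theorem A = I + B/2 − 1, so I = 2021 − 18/2 + 1 = 2013.

2013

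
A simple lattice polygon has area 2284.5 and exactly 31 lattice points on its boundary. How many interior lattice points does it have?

2270

Pick's theorem A = I + B/2 − 1 rearranges to I = A − B/2 + 1 = 2284.5 − 31/2 + 1 = 2270.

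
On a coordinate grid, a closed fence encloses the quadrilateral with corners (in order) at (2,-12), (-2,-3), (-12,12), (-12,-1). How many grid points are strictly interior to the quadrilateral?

Using the shoelace formula, 2A = |[2·(-3) − (-2)·(-12)] + [(-2)·12 − (-12)·(-3)] + [(-12)·(-1) − (-12)·12] + [(-12)·(-12) − 2·(-1)]| = 212, so the area is 106.
Summing gcd(|Δx|,|Δy|) over the edges gives the boundary count: gcd(4,9) + gcd(10,15) + gcd(0,13) + gcd(14,11) = 1+5+13+1 = 20.
Pick's theorem gives I = A − B/2 + 1 = 106 − 20/2 + 1 = 97.

97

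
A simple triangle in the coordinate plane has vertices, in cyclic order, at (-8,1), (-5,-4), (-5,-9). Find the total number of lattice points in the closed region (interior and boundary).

12

By the shoelace formula, twice the signed area is |((-8)·(-4) − (-5)·1) + ((-5)·(-9) − (-5)·(-4)) + ((-5)·1 − (-8)·(-9))| = 15, so the area is 7.5.
Summing gcd(|Δx|,|Δy|) over the edges gives the boundary count: gcd(3,5) + gcd(0,5) + gcd(3,10) = 1+5+1 = 7.
Pick's theorem gives I = A − B/2 + 1 = 7.5 − 7/2 + 1 = 5, so the closed region contains I + B = 5 + 7 = 12 lattice points.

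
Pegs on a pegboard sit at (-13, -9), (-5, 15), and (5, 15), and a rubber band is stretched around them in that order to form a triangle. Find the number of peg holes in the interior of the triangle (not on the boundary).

109

The shoelace formula gives twice the area as |((-13)·15 − (-5)·(-9)) + ((-5)·15 − 5·15) + (5·(-9) − (-13)·15)| = 240, so the area is 120.
Summing gcd(|Δx|,|Δy|) over the edges gives the boundary count: gcd(8,24) + gcd(10,0) + gcd(18,24) = 8+10+6 = 24.
Pick's theorem gives I = A − B/2 + 1 = 120 − 24/2 + 1 = 109.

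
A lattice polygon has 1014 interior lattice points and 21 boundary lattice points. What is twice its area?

2047

Pick's theorem states A = I + B/2 − 1, so A = 1014 + 21/2 − 1 = 2047/2.
Hence 2A = 2047.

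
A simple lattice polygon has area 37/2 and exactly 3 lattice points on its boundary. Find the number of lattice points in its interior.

From Pick's theorem, I = A − B/2 + 1 = 37/2 − 3/2 + 1 = 18.

18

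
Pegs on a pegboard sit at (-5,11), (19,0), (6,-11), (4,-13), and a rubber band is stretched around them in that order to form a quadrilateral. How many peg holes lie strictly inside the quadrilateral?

The shoelace formula gives twice the area as |[(-5)·0 − 19·11] + [19·(-11) − 6·0] + [6·(-13) − 4·(-11)] + [4·11 − (-5)·(-13)]| = 473, so the area is 236.5.
The number of boundary lattice points is Σ gcd(|Δx|,|Δy|) = gcd(24,11) + gcd(13,11) + gcd(2,2) + gcd(9,24) = 1+1+2+3 = 7.
Pick's theorem gives I = A − B/2 + 1 = 236.5 − 7/2 + 1 = 234.

234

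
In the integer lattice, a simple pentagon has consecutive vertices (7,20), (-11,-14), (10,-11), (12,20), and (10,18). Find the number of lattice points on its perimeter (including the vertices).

9

Along each edge there are gcd(|Δx|,|Δy|)+1 lattice points, so counting each shared vertex once the boundary has gcd(18,34) + gcd(21,3) + gcd(2,31) + gcd(2,2) + gcd(3,2) = 2+3+1+2+1 = 9.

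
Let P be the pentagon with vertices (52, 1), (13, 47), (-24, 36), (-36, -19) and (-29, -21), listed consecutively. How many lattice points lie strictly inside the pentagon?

By the shoelace formula, twice the signed area is |(52·47 − 13·1) + (13·36 − (-24)·47) + ((-24)·(-19) − (-36)·36) + ((-36)·(-21) − (-29)·(-19)) + ((-29)·1 − 52·(-21))| = 7047, so the area is 3523.5.
Summing gcd(|Δx|,|Δy|) over the edges gives the boundary count: gcd(39,46) + gcd(37,11) + gcd(12,55) + gcd(7,2) + gcd(81,22) = 1+1+1+1+1 = 5.
By Pick's theorem A = I + B/2 − 1, so I = 3523.5 − 5/2 + 1 = 3522.

3522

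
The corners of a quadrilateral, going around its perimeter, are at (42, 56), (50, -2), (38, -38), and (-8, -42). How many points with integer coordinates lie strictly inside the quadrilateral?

Using the shoelace formula, 2A = |[42·(-2) − 50·56] + [50·(-38) − 38·(-2)] + [38·(-42) − (-8)·(-38)] + [(-8)·56 − 42·(-42)]| = 5292, so the area is 2646.
The number of boundary lattice points is Σ gcd(|Δx|,|Δy|) = gcd(8,58) + gcd(12,36) + gcd(46,4) + gcd(50,98) = 2+12+2+2 = 18.
Pick's theorem gives I = A − B/2 + 1 = 2646 − 18/2 + 1 = 2638.

2638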